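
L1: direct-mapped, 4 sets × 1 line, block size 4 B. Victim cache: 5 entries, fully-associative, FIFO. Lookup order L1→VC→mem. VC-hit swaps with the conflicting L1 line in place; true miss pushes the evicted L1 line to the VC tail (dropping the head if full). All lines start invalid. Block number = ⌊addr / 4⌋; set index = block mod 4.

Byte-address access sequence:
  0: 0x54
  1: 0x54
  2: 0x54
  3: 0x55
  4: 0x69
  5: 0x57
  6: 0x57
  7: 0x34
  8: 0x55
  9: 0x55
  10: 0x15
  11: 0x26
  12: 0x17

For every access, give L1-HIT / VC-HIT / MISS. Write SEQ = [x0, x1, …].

#0 0x54→b21/s1 MISS; vc=[]
#1 0x54→b21/s1 L1-HIT; vc=[]
#2 0x54→b21/s1 L1-HIT; vc=[]
#3 0x55→b21/s1 L1-HIT; vc=[]
#4 0x69→b26/s2 MISS; vc=[]
#5 0x57→b21/s1 L1-HIT; vc=[]
#6 0x57→b21/s1 L1-HIT; vc=[]
#7 0x34→b13/s1 MISS; vc=[21]
#8 0x55→b21/s1 VC-HIT; vc=[13]
#9 0x55→b21/s1 L1-HIT; vc=[13]
#10 0x15→b5/s1 MISS; vc=[13,21]
#11 0x26→b9/s1 MISS; vc=[13,21,5]
#12 0x17→b5/s1 VC-HIT; vc=[13,21,9]

SEQ = [MISS, L1-HIT, L1-HIT, L1-HIT, MISS, L1-HIT, L1-HIT, MISS, VC-HIT, L1-HIT, MISS, MISS, VC-HIT]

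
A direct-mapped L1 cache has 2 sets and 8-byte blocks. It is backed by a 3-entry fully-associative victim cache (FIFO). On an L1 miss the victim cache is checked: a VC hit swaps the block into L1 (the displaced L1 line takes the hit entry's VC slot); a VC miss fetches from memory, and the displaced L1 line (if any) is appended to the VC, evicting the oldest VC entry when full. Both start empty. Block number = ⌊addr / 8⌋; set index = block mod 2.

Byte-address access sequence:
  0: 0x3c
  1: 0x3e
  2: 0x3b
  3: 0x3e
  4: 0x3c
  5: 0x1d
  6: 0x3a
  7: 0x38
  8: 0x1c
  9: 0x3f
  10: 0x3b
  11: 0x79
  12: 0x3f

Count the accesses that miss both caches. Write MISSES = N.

#0 0x3c→b7/s1 MISS; vc=[]
#1 0x3e→b7/s1 L1-HIT; vc=[]
#2 0x3b→b7/s1 L1-HIT; vc=[]
#3 0x3e→b7/s1 L1-HIT; vc=[]
#4 0x3c→b7/s1 L1-HIT; vc=[]
#5 0x1d→b3/s1 MISS; vc=[7]
#6 0x3a→b7/s1 VC-HIT; vc=[3]
#7 0x38→b7/s1 L1-HIT; vc=[3]
#8 0x1c→b3/s1 VC-HIT; vc=[7]
#9 0x3f→b7/s1 VC-HIT; vc=[3]
#10 0x3b→b7/s1 L1-HIT; vc=[3]
#11 0x79→b15/s1 MISS; vc=[3,7]
#12 0x3f→b7/s1 VC-HIT; vc=[3,15]

MISSES = 3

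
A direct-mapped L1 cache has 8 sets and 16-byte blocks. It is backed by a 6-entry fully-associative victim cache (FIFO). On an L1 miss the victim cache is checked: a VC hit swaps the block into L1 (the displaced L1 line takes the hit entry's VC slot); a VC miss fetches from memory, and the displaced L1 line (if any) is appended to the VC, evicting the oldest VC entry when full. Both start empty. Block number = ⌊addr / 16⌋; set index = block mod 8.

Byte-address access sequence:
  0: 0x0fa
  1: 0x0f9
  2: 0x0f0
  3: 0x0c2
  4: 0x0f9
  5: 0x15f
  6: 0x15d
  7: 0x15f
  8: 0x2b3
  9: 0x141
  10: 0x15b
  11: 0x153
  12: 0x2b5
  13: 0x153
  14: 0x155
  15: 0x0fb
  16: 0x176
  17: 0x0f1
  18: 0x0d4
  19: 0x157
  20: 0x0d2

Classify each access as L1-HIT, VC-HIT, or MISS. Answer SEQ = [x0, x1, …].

0: 0xfa (blk 15, set 7) → MISS  vc=[]
1: 0xf9 (blk 15, set 7) → L1-HIT  vc=[]
2: 0xf0 (blk 15, set 7) → L1-HIT  vc=[]
3: 0xc2 (blk 12, set 4) → MISS  vc=[]
4: 0xf9 (blk 15, set 7) → L1-HIT  vc=[]
5: 0x15f (blk 21, set 5) → MISS  vc=[]
6: 0x15d (blk 21, set 5) → L1-HIT  vc=[]
7: 0x15f (blk 21, set 5) → L1-HIT  vc=[]
8: 0x2b3 (blk 43, set 3) → MISS  vc=[]
9: 0x141 (blk 20, set 4) → MISS  vc=[12]
10: 0x15b (blk 21, set 5) → L1-HIT  vc=[12]
11: 0x153 (blk 21, set 5) → L1-HIT  vc=[12]
12: 0x2b5 (blk 43, set 3) → L1-HIT  vc=[12]
13: 0x153 (blk 21, set 5) → L1-HIT  vc=[12]
14: 0x155 (blk 21, set 5) → L1-HIT  vc=[12]
15: 0xfb (blk 15, set 7) → L1-HIT  vc=[12]
16: 0x176 (blk 23, set 7) → MISS  vc=[12, 15]
17: 0xf1 (blk 15, set 7) → VC-HIT  vc=[12, 23]
18: 0xd4 (blk 13, set 5) → MISS  vc=[12, 23, 21]
19: 0x157 (blk 21, set 5) → VC-HIT  vc=[12, 23, 13]
20: 0xd2 (blk 13, set 5) → VC-HIT  vc=[12, 23, 21]

SEQ = [MISS, L1-HIT, L1-HIT, MISS, L1-HIT, MISS, L1-HIT, L1-HIT, MISS, MISS, L1-HIT, L1-HIT, L1-HIT, L1-HIT, L1-HIT, L1-HIT, MISS, VC-HIT, MISS, VC-HIT, VC-HIT]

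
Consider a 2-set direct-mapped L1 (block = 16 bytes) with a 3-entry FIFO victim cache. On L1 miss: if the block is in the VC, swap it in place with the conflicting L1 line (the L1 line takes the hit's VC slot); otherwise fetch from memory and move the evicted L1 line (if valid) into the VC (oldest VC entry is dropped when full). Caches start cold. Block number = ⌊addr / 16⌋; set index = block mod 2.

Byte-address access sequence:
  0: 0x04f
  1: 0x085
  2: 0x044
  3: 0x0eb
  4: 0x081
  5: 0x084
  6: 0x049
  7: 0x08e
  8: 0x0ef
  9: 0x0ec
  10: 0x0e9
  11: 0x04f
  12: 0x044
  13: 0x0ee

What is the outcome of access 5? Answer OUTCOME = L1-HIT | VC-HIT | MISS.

OUTCOME = L1-HIT

#0 0x4f→b4/s0 MISS; vc=[]
#1 0x85→b8/s0 MISS; vc=[4]
#2 0x44→b4/s0 VC-HIT; vc=[8]
#3 0xeb→b14/s0 MISS; vc=[8,4]
#4 0x81→b8/s0 VC-HIT; vc=[14,4]
#5 0x84→b8/s0 L1-HIT; vc=[14,4]
#6 0x49→b4/s0 VC-HIT; vc=[14,8]
#7 0x8e→b8/s0 VC-HIT; vc=[14,4]
#8 0xef→b14/s0 VC-HIT; vc=[8,4]
#9 0xec→b14/s0 L1-HIT; vc=[8,4]
#10 0xe9→b14/s0 L1-HIT; vc=[8,4]
#11 0x4f→b4/s0 VC-HIT; vc=[8,14]
#12 0x44→b4/s0 L1-HIT; vc=[8,14]
#13 0xee→b14/s0 VC-HIT; vc=[8,4]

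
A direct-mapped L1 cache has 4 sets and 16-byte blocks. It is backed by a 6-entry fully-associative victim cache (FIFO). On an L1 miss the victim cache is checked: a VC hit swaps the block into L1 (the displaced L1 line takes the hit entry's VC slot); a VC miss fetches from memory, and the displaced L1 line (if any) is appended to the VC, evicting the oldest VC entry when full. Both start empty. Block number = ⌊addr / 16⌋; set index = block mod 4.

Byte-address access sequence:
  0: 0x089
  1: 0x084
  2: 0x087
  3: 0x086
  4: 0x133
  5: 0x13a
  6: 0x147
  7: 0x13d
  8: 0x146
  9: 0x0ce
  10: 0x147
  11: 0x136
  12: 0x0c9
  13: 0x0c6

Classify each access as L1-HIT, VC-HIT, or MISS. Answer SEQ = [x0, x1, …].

SEQ = [MISS, L1-HIT, L1-HIT, L1-HIT, MISS, L1-HIT, MISS, L1-HIT, L1-HIT, MISS, VC-HIT, L1-HIT, VC-HIT, L1-HIT]

  [0] addr=0x89 blk=8 s=0: MISS | VC []
  [1] addr=0x84 blk=8 s=0: L1-HIT | VC []
  [2] addr=0x87 blk=8 s=0: L1-HIT | VC []
  [3] addr=0x86 blk=8 s=0: L1-HIT | VC []
  [4] addr=0x133 blk=19 s=3: MISS | VC []
  [5] addr=0x13a blk=19 s=3: L1-HIT | VC []
  [6] addr=0x147 blk=20 s=0: MISS | VC [8]
  [7] addr=0x13d blk=19 s=3: L1-HIT | VC [8]
  [8] addr=0x146 blk=20 s=0: L1-HIT | VC [8]
  [9] addr=0xce blk=12 s=0: MISS | VC [8, 20]
  [10] addr=0x147 blk=20 s=0: VC-HIT | VC [8, 12]
  [11] addr=0x136 blk=19 s=3: L1-HIT | VC [8, 12]
  [12] addr=0xc9 blk=12 s=0: VC-HIT | VC [8, 20]
  [13] addr=0xc6 blk=12 s=0: L1-HIT | VC [8, 20]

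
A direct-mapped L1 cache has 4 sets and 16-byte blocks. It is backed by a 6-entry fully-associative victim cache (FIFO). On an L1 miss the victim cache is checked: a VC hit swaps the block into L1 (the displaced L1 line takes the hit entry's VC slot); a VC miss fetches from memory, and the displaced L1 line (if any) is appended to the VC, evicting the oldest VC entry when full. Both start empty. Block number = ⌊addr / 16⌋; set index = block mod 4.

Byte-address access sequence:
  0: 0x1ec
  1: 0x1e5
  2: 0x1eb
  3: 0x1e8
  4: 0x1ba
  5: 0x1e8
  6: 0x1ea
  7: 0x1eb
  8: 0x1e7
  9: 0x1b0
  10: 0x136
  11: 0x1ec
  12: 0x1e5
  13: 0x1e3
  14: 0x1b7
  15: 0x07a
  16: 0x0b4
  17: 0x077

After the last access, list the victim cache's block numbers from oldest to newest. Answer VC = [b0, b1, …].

VC = [19, 27, 11]

0: 0x1ec (blk 30, set 2) → MISS  vc=[]
1: 0x1e5 (blk 30, set 2) → L1-HIT  vc=[]
2: 0x1eb (blk 30, set 2) → L1-HIT  vc=[]
3: 0x1e8 (blk 30, set 2) → L1-HIT  vc=[]
4: 0x1ba (blk 27, set 3) → MISS  vc=[]
5: 0x1e8 (blk 30, set 2) → L1-HIT  vc=[]
6: 0x1ea (blk 30, set 2) → L1-HIT  vc=[]
7: 0x1eb (blk 30, set 2) → L1-HIT  vc=[]
8: 0x1e7 (blk 30, set 2) → L1-HIT  vc=[]
9: 0x1b0 (blk 27, set 3) → L1-HIT  vc=[]
10: 0x136 (blk 19, set 3) → MISS  vc=[27]
11: 0x1ec (blk 30, set 2) → L1-HIT  vc=[27]
12: 0x1e5 (blk 30, set 2) → L1-HIT  vc=[27]
13: 0x1e3 (blk 30, set 2) → L1-HIT  vc=[27]
14: 0x1b7 (blk 27, set 3) → VC-HIT  vc=[19]
15: 0x7a (blk 7, set 3) → MISS  vc=[19, 27]
16: 0xb4 (blk 11, set 3) → MISS  vc=[19, 27, 7]
17: 0x77 (blk 7, set 3) → VC-HIT  vc=[19, 27, 11]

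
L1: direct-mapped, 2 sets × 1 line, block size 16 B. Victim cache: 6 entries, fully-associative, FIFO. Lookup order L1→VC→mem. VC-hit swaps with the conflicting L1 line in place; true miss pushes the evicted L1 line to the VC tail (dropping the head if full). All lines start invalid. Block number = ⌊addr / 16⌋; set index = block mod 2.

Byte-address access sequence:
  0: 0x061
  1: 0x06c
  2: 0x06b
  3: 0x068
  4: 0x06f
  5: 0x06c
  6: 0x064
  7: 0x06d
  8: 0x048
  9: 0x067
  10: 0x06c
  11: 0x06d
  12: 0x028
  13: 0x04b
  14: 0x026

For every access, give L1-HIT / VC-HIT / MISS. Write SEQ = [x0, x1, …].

SEQ = [MISS, L1-HIT, L1-HIT, L1-HIT, L1-HIT, L1-HIT, L1-HIT, L1-HIT, MISS, VC-HIT, L1-HIT, L1-HIT, MISS, VC-HIT, VC-HIT]

#0 0x61→b6/s0 MISS; vc=[]
#1 0x6c→b6/s0 L1-HIT; vc=[]
#2 0x6b→b6/s0 L1-HIT; vc=[]
#3 0x68→b6/s0 L1-HIT; vc=[]
#4 0x6f→b6/s0 L1-HIT; vc=[]
#5 0x6c→b6/s0 L1-HIT; vc=[]
#6 0x64→b6/s0 L1-HIT; vc=[]
#7 0x6d→b6/s0 L1-HIT; vc=[]
#8 0x48→b4/s0 MISS; vc=[6]
#9 0x67→b6/s0 VC-HIT; vc=[4]
#10 0x6c→b6/s0 L1-HIT; vc=[4]
#11 0x6d→b6/s0 L1-HIT; vc=[4]
#12 0x28→b2/s0 MISS; vc=[4,6]
#13 0x4b→b4/s0 VC-HIT; vc=[2,6]
#14 0x26→b2/s0 VC-HIT; vc=[4,6]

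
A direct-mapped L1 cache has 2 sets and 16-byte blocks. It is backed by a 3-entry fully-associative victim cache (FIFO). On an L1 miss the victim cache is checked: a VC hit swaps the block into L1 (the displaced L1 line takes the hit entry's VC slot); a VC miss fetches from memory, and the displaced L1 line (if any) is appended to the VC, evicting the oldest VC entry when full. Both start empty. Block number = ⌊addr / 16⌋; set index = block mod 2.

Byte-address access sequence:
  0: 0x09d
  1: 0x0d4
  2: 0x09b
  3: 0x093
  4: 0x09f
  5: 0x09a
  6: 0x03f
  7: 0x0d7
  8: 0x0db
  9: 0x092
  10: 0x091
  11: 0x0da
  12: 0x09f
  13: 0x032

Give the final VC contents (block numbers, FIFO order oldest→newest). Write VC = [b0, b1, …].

  [0] addr=0x9d blk=9 s=1: MISS | VC []
  [1] addr=0xd4 blk=13 s=1: MISS | VC [9]
  [2] addr=0x9b blk=9 s=1: VC-HIT | VC [13]
  [3] addr=0x93 blk=9 s=1: L1-HIT | VC [13]
  [4] addr=0x9f blk=9 s=1: L1-HIT | VC [13]
  [5] addr=0x9a blk=9 s=1: L1-HIT | VC [13]
  [6] addr=0x3f blk=3 s=1: MISS | VC [13, 9]
  [7] addr=0xd7 blk=13 s=1: VC-HIT | VC [3, 9]
  [8] addr=0xdb blk=13 s=1: L1-HIT | VC [3, 9]
  [9] addr=0x92 blk=9 s=1: VC-HIT | VC [3, 13]
  [10] addr=0x91 blk=9 s=1: L1-HIT | VC [3, 13]
  [11] addr=0xda blk=13 s=1: VC-HIT | VC [3, 9]
  [12] addr=0x9f blk=9 s=1: VC-HIT | VC [3, 13]
  [13] addr=0x32 blk=3 s=1: VC-HIT | VC [9, 13]

VC = [9, 13]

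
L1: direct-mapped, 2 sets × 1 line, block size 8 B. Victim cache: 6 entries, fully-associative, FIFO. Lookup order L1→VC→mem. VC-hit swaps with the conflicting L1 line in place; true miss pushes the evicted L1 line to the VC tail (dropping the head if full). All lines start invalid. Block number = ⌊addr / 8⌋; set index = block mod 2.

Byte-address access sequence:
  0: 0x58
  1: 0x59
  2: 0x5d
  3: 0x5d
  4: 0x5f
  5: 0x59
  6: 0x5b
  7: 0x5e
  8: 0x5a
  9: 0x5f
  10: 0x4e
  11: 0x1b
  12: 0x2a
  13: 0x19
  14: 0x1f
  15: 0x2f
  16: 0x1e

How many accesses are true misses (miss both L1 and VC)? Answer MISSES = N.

MISSES = 4

#0 0x58→b11/s1 MISS; vc=[]
#1 0x59→b11/s1 L1-HIT; vc=[]
#2 0x5d→b11/s1 L1-HIT; vc=[]
#3 0x5d→b11/s1 L1-HIT; vc=[]
#4 0x5f→b11/s1 L1-HIT; vc=[]
#5 0x59→b11/s1 L1-HIT; vc=[]
#6 0x5b→b11/s1 L1-HIT; vc=[]
#7 0x5e→b11/s1 L1-HIT; vc=[]
#8 0x5a→b11/s1 L1-HIT; vc=[]
#9 0x5f→b11/s1 L1-HIT; vc=[]
#10 0x4e→b9/s1 MISS; vc=[11]
#11 0x1b→b3/s1 MISS; vc=[11,9]
#12 0x2a→b5/s1 MISS; vc=[11,9,3]
#13 0x19→b3/s1 VC-HIT; vc=[11,9,5]
#14 0x1f→b3/s1 L1-HIT; vc=[11,9,5]
#15 0x2f→b5/s1 VC-HIT; vc=[11,9,3]
#16 0x1e→b3/s1 VC-HIT; vc=[11,9,5]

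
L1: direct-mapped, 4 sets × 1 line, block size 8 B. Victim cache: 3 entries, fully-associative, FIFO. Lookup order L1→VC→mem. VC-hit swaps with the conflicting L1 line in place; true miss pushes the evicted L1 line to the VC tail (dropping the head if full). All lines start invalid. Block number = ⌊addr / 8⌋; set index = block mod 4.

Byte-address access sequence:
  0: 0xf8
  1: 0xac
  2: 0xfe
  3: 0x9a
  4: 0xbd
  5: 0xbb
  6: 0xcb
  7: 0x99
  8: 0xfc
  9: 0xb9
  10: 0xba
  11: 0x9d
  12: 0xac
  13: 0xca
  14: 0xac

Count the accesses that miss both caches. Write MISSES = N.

#0 0xf8→b31/s3 MISS; vc=[]
#1 0xac→b21/s1 MISS; vc=[]
#2 0xfe→b31/s3 L1-HIT; vc=[]
#3 0x9a→b19/s3 MISS; vc=[31]
#4 0xbd→b23/s3 MISS; vc=[31,19]
#5 0xbb→b23/s3 L1-HIT; vc=[31,19]
#6 0xcb→b25/s1 MISS; vc=[31,19,21]
#7 0x99→b19/s3 VC-HIT; vc=[31,23,21]
#8 0xfc→b31/s3 VC-HIT; vc=[19,23,21]
#9 0xb9→b23/s3 VC-HIT; vc=[19,31,21]
#10 0xba→b23/s3 L1-HIT; vc=[19,31,21]
#11 0x9d→b19/s3 VC-HIT; vc=[23,31,21]
#12 0xac→b21/s1 VC-HIT; vc=[23,31,25]
#13 0xca→b25/s1 VC-HIT; vc=[23,31,21]
#14 0xac→b21/s1 VC-HIT; vc=[23,31,25]

MISSES = 5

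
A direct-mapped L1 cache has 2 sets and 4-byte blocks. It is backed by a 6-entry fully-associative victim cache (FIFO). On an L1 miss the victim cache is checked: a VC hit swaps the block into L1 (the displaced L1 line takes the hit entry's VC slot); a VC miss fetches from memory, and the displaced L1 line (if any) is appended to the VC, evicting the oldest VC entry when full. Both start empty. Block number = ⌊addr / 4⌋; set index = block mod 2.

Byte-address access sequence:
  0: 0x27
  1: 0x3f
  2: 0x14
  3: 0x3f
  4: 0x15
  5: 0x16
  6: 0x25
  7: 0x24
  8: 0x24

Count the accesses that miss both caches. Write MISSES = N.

MISSES = 3

  [0] addr=0x27 blk=9 s=1: MISS | VC []
  [1] addr=0x3f blk=15 s=1: MISS | VC [9]
  [2] addr=0x14 blk=5 s=1: MISS | VC [9, 15]
  [3] addr=0x3f blk=15 s=1: VC-HIT | VC [9, 5]
  [4] addr=0x15 blk=5 s=1: VC-HIT | VC [9, 15]
  [5] addr=0x16 blk=5 s=1: L1-HIT | VC [9, 15]
  [6] addr=0x25 blk=9 s=1: VC-HIT | VC [5, 15]
  [7] addr=0x24 blk=9 s=1: L1-HIT | VC [5, 15]
  [8] addr=0x24 blk=9 s=1: L1-HIT | VC [5, 15]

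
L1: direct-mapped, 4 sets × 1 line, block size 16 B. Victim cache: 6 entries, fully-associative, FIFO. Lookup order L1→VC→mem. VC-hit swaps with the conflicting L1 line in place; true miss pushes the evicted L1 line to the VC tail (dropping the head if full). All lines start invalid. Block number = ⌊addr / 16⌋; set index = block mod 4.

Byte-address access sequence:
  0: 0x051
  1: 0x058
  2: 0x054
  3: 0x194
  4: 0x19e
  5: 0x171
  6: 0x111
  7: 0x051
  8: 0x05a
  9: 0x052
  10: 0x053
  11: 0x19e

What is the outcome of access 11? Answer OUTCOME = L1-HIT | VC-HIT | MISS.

OUTCOME = VC-HIT

#0 0x51→b5/s1 MISS; vc=[]
#1 0x58→b5/s1 L1-HIT; vc=[]
#2 0x54→b5/s1 L1-HIT; vc=[]
#3 0x194→b25/s1 MISS; vc=[5]
#4 0x19e→b25/s1 L1-HIT; vc=[5]
#5 0x171→b23/s3 MISS; vc=[5]
#6 0x111→b17/s1 MISS; vc=[5,25]
#7 0x51→b5/s1 VC-HIT; vc=[17,25]
#8 0x5a→b5/s1 L1-HIT; vc=[17,25]
#9 0x52→b5/s1 L1-HIT; vc=[17,25]
#10 0x53→b5/s1 L1-HIT; vc=[17,25]
#11 0x19e→b25/s1 VC-HIT; vc=[17,5]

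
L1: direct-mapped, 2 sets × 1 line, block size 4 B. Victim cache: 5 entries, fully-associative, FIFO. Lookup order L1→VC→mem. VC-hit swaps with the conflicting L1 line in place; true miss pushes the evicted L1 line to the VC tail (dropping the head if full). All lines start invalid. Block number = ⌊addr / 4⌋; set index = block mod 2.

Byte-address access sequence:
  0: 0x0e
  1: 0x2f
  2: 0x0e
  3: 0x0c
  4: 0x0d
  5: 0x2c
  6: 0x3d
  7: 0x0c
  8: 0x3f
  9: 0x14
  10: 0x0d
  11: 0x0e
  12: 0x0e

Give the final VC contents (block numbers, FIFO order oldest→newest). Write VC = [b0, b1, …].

0: 0xe (blk 3, set 1) → MISS  vc=[]
1: 0x2f (blk 11, set 1) → MISS  vc=[3]
2: 0xe (blk 3, set 1) → VC-HIT  vc=[11]
3: 0xc (blk 3, set 1) → L1-HIT  vc=[11]
4: 0xd (blk 3, set 1) → L1-HIT  vc=[11]
5: 0x2c (blk 11, set 1) → VC-HIT  vc=[3]
6: 0x3d (blk 15, set 1) → MISS  vc=[3, 11]
7: 0xc (blk 3, set 1) → VC-HIT  vc=[15, 11]
8: 0x3f (blk 15, set 1) → VC-HIT  vc=[3, 11]
9: 0x14 (blk 5, set 1) → MISS  vc=[3, 11, 15]
10: 0xd (blk 3, set 1) → VC-HIT  vc=[5, 11, 15]
11: 0xe (blk 3, set 1) → L1-HIT  vc=[5, 11, 15]
12: 0xe (blk 3, set 1) → L1-HIT  vc=[5, 11, 15]

VC = [5, 11, 15]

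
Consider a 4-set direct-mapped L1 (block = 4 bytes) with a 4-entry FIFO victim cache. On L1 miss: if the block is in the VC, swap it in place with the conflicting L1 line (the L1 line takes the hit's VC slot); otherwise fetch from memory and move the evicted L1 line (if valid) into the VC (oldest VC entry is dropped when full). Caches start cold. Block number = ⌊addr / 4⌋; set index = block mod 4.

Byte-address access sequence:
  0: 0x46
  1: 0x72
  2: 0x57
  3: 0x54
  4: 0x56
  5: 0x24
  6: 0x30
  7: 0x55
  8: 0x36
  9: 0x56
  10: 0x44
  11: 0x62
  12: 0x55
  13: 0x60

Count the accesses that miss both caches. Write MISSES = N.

#0 0x46→b17/s1 MISS; vc=[]
#1 0x72→b28/s0 MISS; vc=[]
#2 0x57→b21/s1 MISS; vc=[17]
#3 0x54→b21/s1 L1-HIT; vc=[17]
#4 0x56→b21/s1 L1-HIT; vc=[17]
#5 0x24→b9/s1 MISS; vc=[17,21]
#6 0x30→b12/s0 MISS; vc=[17,21,28]
#7 0x55→b21/s1 VC-HIT; vc=[17,9,28]
#8 0x36→b13/s1 MISS; vc=[17,9,28,21]
#9 0x56→b21/s1 VC-HIT; vc=[17,9,28,13]
#10 0x44→b17/s1 VC-HIT; vc=[21,9,28,13]
#11 0x62→b24/s0 MISS; vc=[9,28,13,12]
#12 0x55→b21/s1 MISS; vc=[28,13,12,17]
#13 0x60→b24/s0 L1-HIT; vc=[28,13,12,17]

MISSES = 8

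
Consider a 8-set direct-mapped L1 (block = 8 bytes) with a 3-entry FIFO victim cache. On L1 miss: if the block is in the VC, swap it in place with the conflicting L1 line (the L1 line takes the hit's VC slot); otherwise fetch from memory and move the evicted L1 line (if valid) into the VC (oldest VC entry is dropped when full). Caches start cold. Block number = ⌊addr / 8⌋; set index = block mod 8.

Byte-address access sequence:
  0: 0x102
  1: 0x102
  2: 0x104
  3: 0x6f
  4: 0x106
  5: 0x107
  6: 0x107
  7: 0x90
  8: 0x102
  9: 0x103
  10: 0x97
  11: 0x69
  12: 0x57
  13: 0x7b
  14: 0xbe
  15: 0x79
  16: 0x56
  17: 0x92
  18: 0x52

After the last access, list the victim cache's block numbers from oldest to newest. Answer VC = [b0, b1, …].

#0 0x102→b32/s0 MISS; vc=[]
#1 0x102→b32/s0 L1-HIT; vc=[]
#2 0x104→b32/s0 L1-HIT; vc=[]
#3 0x6f→b13/s5 MISS; vc=[]
#4 0x106→b32/s0 L1-HIT; vc=[]
#5 0x107→b32/s0 L1-HIT; vc=[]
#6 0x107→b32/s0 L1-HIT; vc=[]
#7 0x90→b18/s2 MISS; vc=[]
#8 0x102→b32/s0 L1-HIT; vc=[]
#9 0x103→b32/s0 L1-HIT; vc=[]
#10 0x97→b18/s2 L1-HIT; vc=[]
#11 0x69→b13/s5 L1-HIT; vc=[]
#12 0x57→b10/s2 MISS; vc=[18]
#13 0x7b→b15/s7 MISS; vc=[18]
#14 0xbe→b23/s7 MISS; vc=[18,15]
#15 0x79→b15/s7 VC-HIT; vc=[18,23]
#16 0x56→b10/s2 L1-HIT; vc=[18,23]
#17 0x92→b18/s2 VC-HIT; vc=[10,23]
#18 0x52→b10/s2 VC-HIT; vc=[18,23]

VC = [18, 23]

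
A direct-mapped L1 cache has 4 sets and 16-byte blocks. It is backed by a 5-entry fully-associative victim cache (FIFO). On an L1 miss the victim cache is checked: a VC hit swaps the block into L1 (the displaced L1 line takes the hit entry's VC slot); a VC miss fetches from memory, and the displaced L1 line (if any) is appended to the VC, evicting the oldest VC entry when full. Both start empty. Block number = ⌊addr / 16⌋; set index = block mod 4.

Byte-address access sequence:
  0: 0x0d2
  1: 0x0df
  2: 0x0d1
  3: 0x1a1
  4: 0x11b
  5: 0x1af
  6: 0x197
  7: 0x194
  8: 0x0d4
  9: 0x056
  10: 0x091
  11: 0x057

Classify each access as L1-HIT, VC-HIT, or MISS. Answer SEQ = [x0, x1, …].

SEQ = [MISS, L1-HIT, L1-HIT, MISS, MISS, L1-HIT, MISS, L1-HIT, VC-HIT, MISS, MISS, VC-HIT]

0: 0xd2 (blk 13, set 1) → MISS  vc=[]
1: 0xdf (blk 13, set 1) → L1-HIT  vc=[]
2: 0xd1 (blk 13, set 1) → L1-HIT  vc=[]
3: 0x1a1 (blk 26, set 2) → MISS  vc=[]
4: 0x11b (blk 17, set 1) → MISS  vc=[13]
5: 0x1af (blk 26, set 2) → L1-HIT  vc=[13]
6: 0x197 (blk 25, set 1) → MISS  vc=[13, 17]
7: 0x194 (blk 25, set 1) → L1-HIT  vc=[13, 17]
8: 0xd4 (blk 13, set 1) → VC-HIT  vc=[25, 17]
9: 0x56 (blk 5, set 1) → MISS  vc=[25, 17, 13]
10: 0x91 (blk 9, set 1) → MISS  vc=[25, 17, 13, 5]
11: 0x57 (blk 5, set 1) → VC-HIT  vc=[25, 17, 13, 9]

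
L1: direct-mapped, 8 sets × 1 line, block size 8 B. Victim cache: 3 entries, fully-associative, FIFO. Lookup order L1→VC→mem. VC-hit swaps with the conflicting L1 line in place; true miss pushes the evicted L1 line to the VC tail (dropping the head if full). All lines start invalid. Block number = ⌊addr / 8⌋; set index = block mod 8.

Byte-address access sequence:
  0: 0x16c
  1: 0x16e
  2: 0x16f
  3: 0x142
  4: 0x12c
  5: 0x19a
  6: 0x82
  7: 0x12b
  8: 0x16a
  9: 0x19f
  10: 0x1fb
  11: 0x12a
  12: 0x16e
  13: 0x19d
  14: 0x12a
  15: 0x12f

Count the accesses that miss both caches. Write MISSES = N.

MISSES = 6

  [0] addr=0x16c blk=45 s=5: MISS | VC []
  [1] addr=0x16e blk=45 s=5: L1-HIT | VC []
  [2] addr=0x16f blk=45 s=5: L1-HIT | VC []
  [3] addr=0x142 blk=40 s=0: MISS | VC []
  [4] addr=0x12c blk=37 s=5: MISS | VC [45]
  [5] addr=0x19a blk=51 s=3: MISS | VC [45]
  [6] addr=0x82 blk=16 s=0: MISS | VC [45, 40]
  [7] addr=0x12b blk=37 s=5: L1-HIT | VC [45, 40]
  [8] addr=0x16a blk=45 s=5: VC-HIT | VC [37, 40]
  [9] addr=0x19f blk=51 s=3: L1-HIT | VC [37, 40]
  [10] addr=0x1fb blk=63 s=7: MISS | VC [37, 40]
  [11] addr=0x12a blk=37 s=5: VC-HIT | VC [45, 40]
  [12] addr=0x16e blk=45 s=5: VC-HIT | VC [37, 40]
  [13] addr=0x19d blk=51 s=3: L1-HIT | VC [37, 40]
  [14] addr=0x12a blk=37 s=5: VC-HIT | VC [45, 40]
  [15] addr=0x12f blk=37 s=5: L1-HIT | VC [45, 40]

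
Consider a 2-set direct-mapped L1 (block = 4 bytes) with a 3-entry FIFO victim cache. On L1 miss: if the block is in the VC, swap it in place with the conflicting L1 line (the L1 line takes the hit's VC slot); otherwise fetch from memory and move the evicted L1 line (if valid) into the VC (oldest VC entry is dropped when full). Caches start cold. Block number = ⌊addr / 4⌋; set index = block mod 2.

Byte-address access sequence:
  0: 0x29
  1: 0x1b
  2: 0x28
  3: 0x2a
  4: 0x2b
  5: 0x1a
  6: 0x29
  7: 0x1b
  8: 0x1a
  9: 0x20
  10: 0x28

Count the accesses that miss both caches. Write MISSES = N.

MISSES = 3

#0 0x29→b10/s0 MISS; vc=[]
#1 0x1b→b6/s0 MISS; vc=[10]
#2 0x28→b10/s0 VC-HIT; vc=[6]
#3 0x2a→b10/s0 L1-HIT; vc=[6]
#4 0x2b→b10/s0 L1-HIT; vc=[6]
#5 0x1a→b6/s0 VC-HIT; vc=[10]
#6 0x29→b10/s0 VC-HIT; vc=[6]
#7 0x1b→b6/s0 VC-HIT; vc=[10]
#8 0x1a→b6/s0 L1-HIT; vc=[10]
#9 0x20→b8/s0 MISS; vc=[10,6]
#10 0x28→b10/s0 VC-HIT; vc=[8,6]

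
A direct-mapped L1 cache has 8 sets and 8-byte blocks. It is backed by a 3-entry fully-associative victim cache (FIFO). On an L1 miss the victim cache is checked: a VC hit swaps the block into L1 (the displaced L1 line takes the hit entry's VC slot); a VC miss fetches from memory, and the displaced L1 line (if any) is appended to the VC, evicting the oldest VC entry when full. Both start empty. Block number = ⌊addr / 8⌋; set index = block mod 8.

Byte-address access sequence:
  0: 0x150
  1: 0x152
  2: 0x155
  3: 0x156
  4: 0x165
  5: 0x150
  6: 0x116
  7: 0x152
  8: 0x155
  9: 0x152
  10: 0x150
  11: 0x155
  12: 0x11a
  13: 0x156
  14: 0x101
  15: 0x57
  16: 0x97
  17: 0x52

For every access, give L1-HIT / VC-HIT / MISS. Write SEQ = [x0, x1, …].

0: 0x150 (blk 42, set 2) → MISS  vc=[]
1: 0x152 (blk 42, set 2) → L1-HIT  vc=[]
2: 0x155 (blk 42, set 2) → L1-HIT  vc=[]
3: 0x156 (blk 42, set 2) → L1-HIT  vc=[]
4: 0x165 (blk 44, set 4) → MISS  vc=[]
5: 0x150 (blk 42, set 2) → L1-HIT  vc=[]
6: 0x116 (blk 34, set 2) → MISS  vc=[42]
7: 0x152 (blk 42, set 2) → VC-HIT  vc=[34]
8: 0x155 (blk 42, set 2) → L1-HIT  vc=[34]
9: 0x152 (blk 42, set 2) → L1-HIT  vc=[34]
10: 0x150 (blk 42, set 2) → L1-HIT  vc=[34]
11: 0x155 (blk 42, set 2) → L1-HIT  vc=[34]
12: 0x11a (blk 35, set 3) → MISS  vc=[34]
13: 0x156 (blk 42, set 2) → L1-HIT  vc=[34]
14: 0x101 (blk 32, set 0) → MISS  vc=[34]
15: 0x57 (blk 10, set 2) → MISS  vc=[34, 42]
16: 0x97 (blk 18, set 2) → MISS  vc=[34, 42, 10]
17: 0x52 (blk 10, set 2) → VC-HIT  vc=[34, 42, 18]

SEQ = [MISS, L1-HIT, L1-HIT, L1-HIT, MISS, L1-HIT, MISS, VC-HIT, L1-HIT, L1-HIT, L1-HIT, L1-HIT, MISS, L1-HIT, MISS, MISS, MISS, VC-HIT]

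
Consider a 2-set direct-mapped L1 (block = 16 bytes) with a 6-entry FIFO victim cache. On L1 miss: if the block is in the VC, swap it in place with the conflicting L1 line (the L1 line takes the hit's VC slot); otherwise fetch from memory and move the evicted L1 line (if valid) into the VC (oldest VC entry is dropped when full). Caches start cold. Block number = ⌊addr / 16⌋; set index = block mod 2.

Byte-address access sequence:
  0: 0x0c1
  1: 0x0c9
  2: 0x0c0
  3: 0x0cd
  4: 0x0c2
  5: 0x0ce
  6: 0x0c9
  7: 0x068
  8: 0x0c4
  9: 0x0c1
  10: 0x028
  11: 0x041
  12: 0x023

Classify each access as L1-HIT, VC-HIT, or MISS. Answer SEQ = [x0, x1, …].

SEQ = [MISS, L1-HIT, L1-HIT, L1-HIT, L1-HIT, L1-HIT, L1-HIT, MISS, VC-HIT, L1-HIT, MISS, MISS, VC-HIT]

  [0] addr=0xc1 blk=12 s=0: MISS | VC []
  [1] addr=0xc9 blk=12 s=0: L1-HIT | VC []
  [2] addr=0xc0 blk=12 s=0: L1-HIT | VC []
  [3] addr=0xcd blk=12 s=0: L1-HIT | VC []
  [4] addr=0xc2 blk=12 s=0: L1-HIT | VC []
  [5] addr=0xce blk=12 s=0: L1-HIT | VC []
  [6] addr=0xc9 blk=12 s=0: L1-HIT | VC []
  [7] addr=0x68 blk=6 s=0: MISS | VC [12]
  [8] addr=0xc4 blk=12 s=0: VC-HIT | VC [6]
  [9] addr=0xc1 blk=12 s=0: L1-HIT | VC [6]
  [10] addr=0x28 blk=2 s=0: MISS | VC [6, 12]
  [11] addr=0x41 blk=4 s=0: MISS | VC [6, 12, 2]
  [12] addr=0x23 blk=2 s=0: VC-HIT | VC [6, 12, 4]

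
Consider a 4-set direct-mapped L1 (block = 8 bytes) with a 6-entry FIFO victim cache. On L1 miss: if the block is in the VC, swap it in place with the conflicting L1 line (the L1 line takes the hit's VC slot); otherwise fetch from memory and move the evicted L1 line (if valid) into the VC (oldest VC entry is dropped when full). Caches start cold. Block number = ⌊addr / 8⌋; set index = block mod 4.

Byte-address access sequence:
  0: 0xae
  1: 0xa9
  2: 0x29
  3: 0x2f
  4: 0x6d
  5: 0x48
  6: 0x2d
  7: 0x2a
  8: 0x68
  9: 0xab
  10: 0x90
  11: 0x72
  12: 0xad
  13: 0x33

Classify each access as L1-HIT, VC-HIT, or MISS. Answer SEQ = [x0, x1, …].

0: 0xae (blk 21, set 1) → MISS  vc=[]
1: 0xa9 (blk 21, set 1) → L1-HIT  vc=[]
2: 0x29 (blk 5, set 1) → MISS  vc=[21]
3: 0x2f (blk 5, set 1) → L1-HIT  vc=[21]
4: 0x6d (blk 13, set 1) → MISS  vc=[21, 5]
5: 0x48 (blk 9, set 1) → MISS  vc=[21, 5, 13]
6: 0x2d (blk 5, set 1) → VC-HIT  vc=[21, 9, 13]
7: 0x2a (blk 5, set 1) → L1-HIT  vc=[21, 9, 13]
8: 0x68 (blk 13, set 1) → VC-HIT  vc=[21, 9, 5]
9: 0xab (blk 21, set 1) → VC-HIT  vc=[13, 9, 5]
10: 0x90 (blk 18, set 2) → MISS  vc=[13, 9, 5]
11: 0x72 (blk 14, set 2) → MISS  vc=[13, 9, 5, 18]
12: 0xad (blk 21, set 1) → L1-HIT  vc=[13, 9, 5, 18]
13: 0x33 (blk 6, set 2) → MISS  vc=[13, 9, 5, 18, 14]

SEQ = [MISS, L1-HIT, MISS, L1-HIT, MISS, MISS, VC-HIT, L1-HIT, VC-HIT, VC-HIT, MISS, MISS, L1-HIT, MISS]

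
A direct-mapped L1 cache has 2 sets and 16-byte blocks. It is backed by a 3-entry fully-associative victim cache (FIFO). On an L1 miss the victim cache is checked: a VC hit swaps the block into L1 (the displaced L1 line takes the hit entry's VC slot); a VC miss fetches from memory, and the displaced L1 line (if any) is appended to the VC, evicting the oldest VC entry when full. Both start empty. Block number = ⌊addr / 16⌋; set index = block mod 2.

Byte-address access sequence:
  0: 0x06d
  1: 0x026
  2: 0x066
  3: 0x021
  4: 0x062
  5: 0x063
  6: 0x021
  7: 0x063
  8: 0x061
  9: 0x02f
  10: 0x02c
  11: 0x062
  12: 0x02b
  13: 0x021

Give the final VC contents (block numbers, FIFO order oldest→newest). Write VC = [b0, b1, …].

VC = [6]

  [0] addr=0x6d blk=6 s=0: MISS | VC []
  [1] addr=0x26 blk=2 s=0: MISS | VC [6]
  [2] addr=0x66 blk=6 s=0: VC-HIT | VC [2]
  [3] addr=0x21 blk=2 s=0: VC-HIT | VC [6]
  [4] addr=0x62 blk=6 s=0: VC-HIT | VC [2]
  [5] addr=0x63 blk=6 s=0: L1-HIT | VC [2]
  [6] addr=0x21 blk=2 s=0: VC-HIT | VC [6]
  [7] addr=0x63 blk=6 s=0: VC-HIT | VC [2]
  [8] addr=0x61 blk=6 s=0: L1-HIT | VC [2]
  [9] addr=0x2f blk=2 s=0: VC-HIT | VC [6]
  [10] addr=0x2c blk=2 s=0: L1-HIT | VC [6]
  [11] addr=0x62 blk=6 s=0: VC-HIT | VC [2]
  [12] addr=0x2b blk=2 s=0: VC-HIT | VC [6]
  [13] addr=0x21 blk=2 s=0: L1-HIT | VC [6]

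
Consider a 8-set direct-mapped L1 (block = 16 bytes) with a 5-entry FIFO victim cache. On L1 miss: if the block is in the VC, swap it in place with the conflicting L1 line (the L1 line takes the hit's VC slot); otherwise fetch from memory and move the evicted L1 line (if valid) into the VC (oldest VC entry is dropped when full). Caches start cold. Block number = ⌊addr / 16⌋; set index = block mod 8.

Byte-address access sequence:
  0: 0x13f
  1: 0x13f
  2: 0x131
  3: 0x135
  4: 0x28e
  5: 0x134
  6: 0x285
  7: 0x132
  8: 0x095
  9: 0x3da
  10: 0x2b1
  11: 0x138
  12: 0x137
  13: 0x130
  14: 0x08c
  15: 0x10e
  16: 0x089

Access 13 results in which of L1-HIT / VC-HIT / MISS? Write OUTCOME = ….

OUTCOME = L1-HIT

#0 0x13f→b19/s3 MISS; vc=[]
#1 0x13f→b19/s3 L1-HIT; vc=[]
#2 0x131→b19/s3 L1-HIT; vc=[]
#3 0x135→b19/s3 L1-HIT; vc=[]
#4 0x28e→b40/s0 MISS; vc=[]
#5 0x134→b19/s3 L1-HIT; vc=[]
#6 0x285→b40/s0 L1-HIT; vc=[]
#7 0x132→b19/s3 L1-HIT; vc=[]
#8 0x95→b9/s1 MISS; vc=[]
#9 0x3da→b61/s5 MISS; vc=[]
#10 0x2b1→b43/s3 MISS; vc=[19]
#11 0x138→b19/s3 VC-HIT; vc=[43]
#12 0x137→b19/s3 L1-HIT; vc=[43]
#13 0x130→b19/s3 L1-HIT; vc=[43]
#14 0x8c→b8/s0 MISS; vc=[43,40]
#15 0x10e→b16/s0 MISS; vc=[43,40,8]
#16 0x89→b8/s0 VC-HIT; vc=[43,40,16]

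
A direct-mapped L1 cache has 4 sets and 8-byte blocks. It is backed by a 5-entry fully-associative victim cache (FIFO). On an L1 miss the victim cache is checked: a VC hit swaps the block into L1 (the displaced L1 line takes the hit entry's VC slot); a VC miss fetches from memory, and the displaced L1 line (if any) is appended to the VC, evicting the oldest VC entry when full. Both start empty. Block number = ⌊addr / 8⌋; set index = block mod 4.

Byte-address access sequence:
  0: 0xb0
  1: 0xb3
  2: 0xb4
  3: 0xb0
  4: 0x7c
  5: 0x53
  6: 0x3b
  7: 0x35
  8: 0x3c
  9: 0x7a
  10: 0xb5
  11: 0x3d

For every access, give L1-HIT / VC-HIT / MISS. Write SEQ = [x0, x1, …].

SEQ = [MISS, L1-HIT, L1-HIT, L1-HIT, MISS, MISS, MISS, MISS, L1-HIT, VC-HIT, VC-HIT, VC-HIT]

0: 0xb0 (blk 22, set 2) → MISS  vc=[]
1: 0xb3 (blk 22, set 2) → L1-HIT  vc=[]
2: 0xb4 (blk 22, set 2) → L1-HIT  vc=[]
3: 0xb0 (blk 22, set 2) → L1-HIT  vc=[]
4: 0x7c (blk 15, set 3) → MISS  vc=[]
5: 0x53 (blk 10, set 2) → MISS  vc=[22]
6: 0x3b (blk 7, set 3) → MISS  vc=[22, 15]
7: 0x35 (blk 6, set 2) → MISS  vc=[22, 15, 10]
8: 0x3c (blk 7, set 3) → L1-HIT  vc=[22, 15, 10]
9: 0x7a (blk 15, set 3) → VC-HIT  vc=[22, 7, 10]
10: 0xb5 (blk 22, set 2) → VC-HIT  vc=[6, 7, 10]
11: 0x3d (blk 7, set 3) → VC-HIT  vc=[6, 15, 10]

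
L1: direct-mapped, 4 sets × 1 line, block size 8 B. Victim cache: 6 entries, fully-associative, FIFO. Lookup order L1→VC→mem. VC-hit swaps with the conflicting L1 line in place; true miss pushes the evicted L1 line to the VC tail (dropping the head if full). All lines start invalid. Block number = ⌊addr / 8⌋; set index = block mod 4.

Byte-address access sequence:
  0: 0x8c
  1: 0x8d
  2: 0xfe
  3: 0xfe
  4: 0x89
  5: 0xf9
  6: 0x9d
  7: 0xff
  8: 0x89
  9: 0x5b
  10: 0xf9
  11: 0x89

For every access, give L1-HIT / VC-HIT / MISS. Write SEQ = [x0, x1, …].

  [0] addr=0x8c blk=17 s=1: MISS | VC []
  [1] addr=0x8d blk=17 s=1: L1-HIT | VC []
  [2] addr=0xfe blk=31 s=3: MISS | VC []
  [3] addr=0xfe blk=31 s=3: L1-HIT | VC []
  [4] addr=0x89 blk=17 s=1: L1-HIT | VC []
  [5] addr=0xf9 blk=31 s=3: L1-HIT | VC []
  [6] addr=0x9d blk=19 s=3: MISS | VC [31]
  [7] addr=0xff blk=31 s=3: VC-HIT | VC [19]
  [8] addr=0x89 blk=17 s=1: L1-HIT | VC [19]
  [9] addr=0x5b blk=11 s=3: MISS | VC [19, 31]
  [10] addr=0xf9 blk=31 s=3: VC-HIT | VC [19, 11]
  [11] addr=0x89 blk=17 s=1: L1-HIT | VC [19, 11]

SEQ = [MISS, L1-HIT, MISS, L1-HIT, L1-HIT, L1-HIT, MISS, VC-HIT, L1-HIT, MISS, VC-HIT, L1-HIT]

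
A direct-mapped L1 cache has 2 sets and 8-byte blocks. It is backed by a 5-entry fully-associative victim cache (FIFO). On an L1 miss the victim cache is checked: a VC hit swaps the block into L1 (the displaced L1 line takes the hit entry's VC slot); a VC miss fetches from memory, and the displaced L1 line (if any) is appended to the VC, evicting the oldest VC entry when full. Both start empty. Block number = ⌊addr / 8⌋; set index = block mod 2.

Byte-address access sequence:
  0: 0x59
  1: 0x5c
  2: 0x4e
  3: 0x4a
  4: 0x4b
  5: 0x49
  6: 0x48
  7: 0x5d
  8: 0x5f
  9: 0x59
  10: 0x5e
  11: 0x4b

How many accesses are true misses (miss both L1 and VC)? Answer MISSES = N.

MISSES = 2

#0 0x59→b11/s1 MISS; vc=[]
#1 0x5c→b11/s1 L1-HIT; vc=[]
#2 0x4e→b9/s1 MISS; vc=[11]
#3 0x4a→b9/s1 L1-HIT; vc=[11]
#4 0x4b→b9/s1 L1-HIT; vc=[11]
#5 0x49→b9/s1 L1-HIT; vc=[11]
#6 0x48→b9/s1 L1-HIT; vc=[11]
#7 0x5d→b11/s1 VC-HIT; vc=[9]
#8 0x5f→b11/s1 L1-HIT; vc=[9]
#9 0x59→b11/s1 L1-HIT; vc=[9]
#10 0x5e→b11/s1 L1-HIT; vc=[9]
#11 0x4b→b9/s1 VC-HIT; vc=[11]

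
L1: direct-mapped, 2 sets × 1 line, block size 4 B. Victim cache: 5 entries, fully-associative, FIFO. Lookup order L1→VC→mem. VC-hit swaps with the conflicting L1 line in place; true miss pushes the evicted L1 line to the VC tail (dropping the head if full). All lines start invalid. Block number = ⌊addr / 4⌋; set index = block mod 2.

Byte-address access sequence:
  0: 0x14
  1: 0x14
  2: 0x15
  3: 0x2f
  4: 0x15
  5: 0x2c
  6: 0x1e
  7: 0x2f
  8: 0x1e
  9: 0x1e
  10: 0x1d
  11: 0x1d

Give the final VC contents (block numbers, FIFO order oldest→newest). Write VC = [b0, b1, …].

  [0] addr=0x14 blk=5 s=1: MISS | VC []
  [1] addr=0x14 blk=5 s=1: L1-HIT | VC []
  [2] addr=0x15 blk=5 s=1: L1-HIT | VC []
  [3] addr=0x2f blk=11 s=1: MISS | VC [5]
  [4] addr=0x15 blk=5 s=1: VC-HIT | VC [11]
  [5] addr=0x2c blk=11 s=1: VC-HIT | VC [5]
  [6] addr=0x1e blk=7 s=1: MISS | VC [5, 11]
  [7] addr=0x2f blk=11 s=1: VC-HIT | VC [5, 7]
  [8] addr=0x1e blk=7 s=1: VC-HIT | VC [5, 11]
  [9] addr=0x1e blk=7 s=1: L1-HIT | VC [5, 11]
  [10] addr=0x1d blk=7 s=1: L1-HIT | VC [5, 11]
  [11] addr=0x1d blk=7 s=1: L1-HIT | VC [5, 11]

VC = [5, 11]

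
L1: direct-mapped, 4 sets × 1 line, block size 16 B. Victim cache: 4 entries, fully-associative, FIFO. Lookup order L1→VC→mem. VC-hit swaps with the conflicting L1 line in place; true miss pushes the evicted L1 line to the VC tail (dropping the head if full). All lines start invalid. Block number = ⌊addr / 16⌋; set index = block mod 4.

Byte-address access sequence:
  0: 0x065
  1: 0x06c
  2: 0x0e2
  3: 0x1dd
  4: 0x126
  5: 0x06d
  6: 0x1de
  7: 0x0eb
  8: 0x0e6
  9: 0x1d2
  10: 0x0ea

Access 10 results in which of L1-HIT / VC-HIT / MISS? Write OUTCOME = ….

OUTCOME = L1-HIT

  [0] addr=0x65 blk=6 s=2: MISS | VC []
  [1] addr=0x6c blk=6 s=2: L1-HIT | VC []
  [2] addr=0xe2 blk=14 s=2: MISS | VC [6]
  [3] addr=0x1dd blk=29 s=1: MISS | VC [6]
  [4] addr=0x126 blk=18 s=2: MISS | VC [6, 14]
  [5] addr=0x6d blk=6 s=2: VC-HIT | VC [18, 14]
  [6] addr=0x1de blk=29 s=1: L1-HIT | VC [18, 14]
  [7] addr=0xeb blk=14 s=2: VC-HIT | VC [18, 6]
  [8] addr=0xe6 blk=14 s=2: L1-HIT | VC [18, 6]
  [9] addr=0x1d2 blk=29 s=1: L1-HIT | VC [18, 6]
  [10] addr=0xea blk=14 s=2: L1-HIT | VC [18, 6]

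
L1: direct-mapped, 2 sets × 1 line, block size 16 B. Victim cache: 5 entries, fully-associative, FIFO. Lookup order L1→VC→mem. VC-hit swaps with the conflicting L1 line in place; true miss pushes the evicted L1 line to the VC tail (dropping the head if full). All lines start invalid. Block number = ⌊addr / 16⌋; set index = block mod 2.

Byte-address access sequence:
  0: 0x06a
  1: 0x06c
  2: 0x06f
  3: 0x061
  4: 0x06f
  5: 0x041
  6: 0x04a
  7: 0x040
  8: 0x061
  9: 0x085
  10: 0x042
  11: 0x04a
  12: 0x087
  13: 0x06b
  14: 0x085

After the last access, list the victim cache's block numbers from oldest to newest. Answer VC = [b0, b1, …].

VC = [4, 6]

#0 0x6a→b6/s0 MISS; vc=[]
#1 0x6c→b6/s0 L1-HIT; vc=[]
#2 0x6f→b6/s0 L1-HIT; vc=[]
#3 0x61→b6/s0 L1-HIT; vc=[]
#4 0x6f→b6/s0 L1-HIT; vc=[]
#5 0x41→b4/s0 MISS; vc=[6]
#6 0x4a→b4/s0 L1-HIT; vc=[6]
#7 0x40→b4/s0 L1-HIT; vc=[6]
#8 0x61→b6/s0 VC-HIT; vc=[4]
#9 0x85→b8/s0 MISS; vc=[4,6]
#10 0x42→b4/s0 VC-HIT; vc=[8,6]
#11 0x4a→b4/s0 L1-HIT; vc=[8,6]
#12 0x87→b8/s0 VC-HIT; vc=[4,6]
#13 0x6b→b6/s0 VC-HIT; vc=[4,8]
#14 0x85→b8/s0 VC-HIT; vc=[4,6]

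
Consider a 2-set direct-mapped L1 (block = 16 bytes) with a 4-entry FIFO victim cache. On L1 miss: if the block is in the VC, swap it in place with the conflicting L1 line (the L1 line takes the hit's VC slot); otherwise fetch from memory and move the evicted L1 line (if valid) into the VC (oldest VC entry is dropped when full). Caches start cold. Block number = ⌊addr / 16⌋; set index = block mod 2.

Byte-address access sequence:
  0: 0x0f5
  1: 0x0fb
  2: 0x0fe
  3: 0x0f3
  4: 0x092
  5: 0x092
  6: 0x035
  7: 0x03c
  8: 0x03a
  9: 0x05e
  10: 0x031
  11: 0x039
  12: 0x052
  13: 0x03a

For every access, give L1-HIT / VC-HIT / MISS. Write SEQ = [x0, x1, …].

SEQ = [MISS, L1-HIT, L1-HIT, L1-HIT, MISS, L1-HIT, MISS, L1-HIT, L1-HIT, MISS, VC-HIT, L1-HIT, VC-HIT, VC-HIT]

  [0] addr=0xf5 blk=15 s=1: MISS | VC []
  [1] addr=0xfb blk=15 s=1: L1-HIT | VC []
  [2] addr=0xfe blk=15 s=1: L1-HIT | VC []
  [3] addr=0xf3 blk=15 s=1: L1-HIT | VC []
  [4] addr=0x92 blk=9 s=1: MISS | VC [15]
  [5] addr=0x92 blk=9 s=1: L1-HIT | VC [15]
  [6] addr=0x35 blk=3 s=1: MISS | VC [15, 9]
  [7] addr=0x3c blk=3 s=1: L1-HIT | VC [15, 9]
  [8] addr=0x3a blk=3 s=1: L1-HIT | VC [15, 9]
  [9] addr=0x5e blk=5 s=1: MISS | VC [15, 9, 3]
  [10] addr=0x31 blk=3 s=1: VC-HIT | VC [15, 9, 5]
  [11] addr=0x39 blk=3 s=1: L1-HIT | VC [15, 9, 5]
  [12] addr=0x52 blk=5 s=1: VC-HIT | VC [15, 9, 3]
  [13] addr=0x3a blk=3 s=1: VC-HIT | VC [15, 9, 5]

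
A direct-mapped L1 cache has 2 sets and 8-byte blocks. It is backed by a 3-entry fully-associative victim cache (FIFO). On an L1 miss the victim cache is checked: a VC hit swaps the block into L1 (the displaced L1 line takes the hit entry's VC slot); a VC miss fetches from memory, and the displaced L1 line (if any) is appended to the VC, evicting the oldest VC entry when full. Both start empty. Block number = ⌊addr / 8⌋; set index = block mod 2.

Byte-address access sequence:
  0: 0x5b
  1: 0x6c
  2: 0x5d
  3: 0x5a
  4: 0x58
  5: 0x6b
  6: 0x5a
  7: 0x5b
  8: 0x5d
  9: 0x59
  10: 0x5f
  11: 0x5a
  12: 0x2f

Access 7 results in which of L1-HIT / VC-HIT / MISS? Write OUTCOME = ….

0: 0x5b (blk 11, set 1) → MISS  vc=[]
1: 0x6c (blk 13, set 1) → MISS  vc=[11]
2: 0x5d (blk 11, set 1) → VC-HIT  vc=[13]
3: 0x5a (blk 11, set 1) → L1-HIT  vc=[13]
4: 0x58 (blk 11, set 1) → L1-HIT  vc=[13]
5: 0x6b (blk 13, set 1) → VC-HIT  vc=[11]
6: 0x5a (blk 11, set 1) → VC-HIT  vc=[13]
7: 0x5b (blk 11, set 1) → L1-HIT  vc=[13]
8: 0x5d (blk 11, set 1) → L1-HIT  vc=[13]
9: 0x59 (blk 11, set 1) → L1-HIT  vc=[13]
10: 0x5f (blk 11, set 1) → L1-HIT  vc=[13]
11: 0x5a (blk 11, set 1) → L1-HIT  vc=[13]
12: 0x2f (blk 5, set 1) → MISS  vc=[13, 11]

OUTCOME = L1-HIT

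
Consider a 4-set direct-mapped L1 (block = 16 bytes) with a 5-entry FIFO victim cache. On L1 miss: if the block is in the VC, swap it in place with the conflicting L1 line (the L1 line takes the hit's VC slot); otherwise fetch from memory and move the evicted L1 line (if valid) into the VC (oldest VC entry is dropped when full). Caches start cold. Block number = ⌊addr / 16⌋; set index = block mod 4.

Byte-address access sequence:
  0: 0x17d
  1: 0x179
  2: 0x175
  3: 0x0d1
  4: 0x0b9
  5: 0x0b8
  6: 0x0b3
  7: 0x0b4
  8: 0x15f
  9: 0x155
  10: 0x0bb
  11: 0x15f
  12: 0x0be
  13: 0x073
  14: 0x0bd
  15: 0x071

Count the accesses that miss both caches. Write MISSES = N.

MISSES = 5

0: 0x17d (blk 23, set 3) → MISS  vc=[]
1: 0x179 (blk 23, set 3) → L1-HIT  vc=[]
2: 0x175 (blk 23, set 3) → L1-HIT  vc=[]
3: 0xd1 (blk 13, set 1) → MISS  vc=[]
4: 0xb9 (blk 11, set 3) → MISS  vc=[23]
5: 0xb8 (blk 11, set 3) → L1-HIT  vc=[23]
6: 0xb3 (blk 11, set 3) → L1-HIT  vc=[23]
7: 0xb4 (blk 11, set 3) → L1-HIT  vc=[23]
8: 0x15f (blk 21, set 1) → MISS  vc=[23, 13]
9: 0x155 (blk 21, set 1) → L1-HIT  vc=[23, 13]
10: 0xbb (blk 11, set 3) → L1-HIT  vc=[23, 13]
11: 0x15f (blk 21, set 1) → L1-HIT  vc=[23, 13]
12: 0xbe (blk 11, set 3) → L1-HIT  vc=[23, 13]
13: 0x73 (blk 7, set 3) → MISS  vc=[23, 13, 11]
14: 0xbd (blk 11, set 3) → VC-HIT  vc=[23, 13, 7]
15: 0x71 (blk 7, set 3) → VC-HIT  vc=[23, 13, 11]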